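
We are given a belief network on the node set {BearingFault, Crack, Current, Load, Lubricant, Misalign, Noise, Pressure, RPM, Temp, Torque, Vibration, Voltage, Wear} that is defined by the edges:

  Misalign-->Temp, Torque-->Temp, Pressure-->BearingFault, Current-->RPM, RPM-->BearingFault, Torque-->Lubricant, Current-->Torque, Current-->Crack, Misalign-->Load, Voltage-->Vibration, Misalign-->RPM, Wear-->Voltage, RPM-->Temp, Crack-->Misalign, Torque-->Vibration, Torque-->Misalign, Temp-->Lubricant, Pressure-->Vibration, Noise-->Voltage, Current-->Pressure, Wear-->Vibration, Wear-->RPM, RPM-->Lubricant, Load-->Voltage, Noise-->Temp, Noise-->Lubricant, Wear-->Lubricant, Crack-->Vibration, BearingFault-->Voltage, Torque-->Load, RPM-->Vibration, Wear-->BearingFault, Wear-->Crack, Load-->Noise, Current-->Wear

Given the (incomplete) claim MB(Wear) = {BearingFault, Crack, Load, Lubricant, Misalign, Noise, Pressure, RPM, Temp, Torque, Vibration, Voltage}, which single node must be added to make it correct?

Current

Recall MB(v) = parents ∪ children ∪ spouses, where spouses are the other parents of v's children.
Wear's children: BearingFault, Crack, Lubricant, RPM, Vibration, Voltage.
Wear's parents: Current.
Parents of each child, excluding Wear:
  Crack's other parent is Current.
  parents(RPM) \ {Wear} = {Current, Misalign}.
  BearingFault's other parents are Pressure, RPM.
  Voltage also has parents BearingFault, Load, Noise.
  Lubricant also has parents Noise, RPM, Temp, Torque.
  Vibration's other parents are Crack, Pressure, RPM, Torque, Voltage.
MB(Wear) = {BearingFault, Crack, Current, Load, Lubricant, Misalign, Noise, Pressure, RPM, Temp, Torque, Vibration, Voltage}.
Comparing with the claimed set, Current is missing.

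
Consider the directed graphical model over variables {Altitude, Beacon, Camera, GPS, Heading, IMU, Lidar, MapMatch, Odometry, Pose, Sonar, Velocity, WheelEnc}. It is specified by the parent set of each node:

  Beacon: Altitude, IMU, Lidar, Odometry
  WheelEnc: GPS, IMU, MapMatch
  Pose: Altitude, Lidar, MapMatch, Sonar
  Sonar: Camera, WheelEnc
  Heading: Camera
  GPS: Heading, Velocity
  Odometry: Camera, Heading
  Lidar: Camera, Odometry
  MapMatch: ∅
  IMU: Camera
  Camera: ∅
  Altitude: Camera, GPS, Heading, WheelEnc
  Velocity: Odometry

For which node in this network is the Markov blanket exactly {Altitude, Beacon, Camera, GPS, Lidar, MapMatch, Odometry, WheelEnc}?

The target node must have every member of {Altitude, Beacon, Camera, GPS, Lidar, MapMatch, Odometry, WheelEnc} as a parent, child, or co-parent, and no others.
Parents of IMU: Camera; children: Beacon, WheelEnc; co-parents: Altitude, GPS, Lidar, MapMatch, Odometry.
These exactly cover the given set, so the node is IMU.

IMU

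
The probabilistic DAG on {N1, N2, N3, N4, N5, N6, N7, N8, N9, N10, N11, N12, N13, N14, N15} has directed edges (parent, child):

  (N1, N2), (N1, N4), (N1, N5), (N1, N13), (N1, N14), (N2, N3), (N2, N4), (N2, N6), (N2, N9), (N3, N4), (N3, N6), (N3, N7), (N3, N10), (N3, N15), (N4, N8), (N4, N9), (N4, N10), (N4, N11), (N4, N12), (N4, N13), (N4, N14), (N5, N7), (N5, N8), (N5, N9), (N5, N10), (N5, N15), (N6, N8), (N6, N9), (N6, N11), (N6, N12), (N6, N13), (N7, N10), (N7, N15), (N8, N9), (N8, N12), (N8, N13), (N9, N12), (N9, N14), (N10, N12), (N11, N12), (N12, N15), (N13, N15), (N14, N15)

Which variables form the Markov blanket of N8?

N8 has children N9, N12, N13.
N8 has parents N4, N5, N6.
For each child, the remaining parents (spouses of N8):
  N9's other parents are N2, N4, N5, N6.
  parents(N12) \ {N8} = {N4, N6, N9, N10, N11}.
  parents(N13) \ {N8} = {N1, N4, N6}.
So the Markov blanket of N8 is {N1, N2, N4, N5, N6, N9, N10, N11, N12, N13}.

{N1, N2, N4, N5, N6, N9, N10, N11, N12, N13}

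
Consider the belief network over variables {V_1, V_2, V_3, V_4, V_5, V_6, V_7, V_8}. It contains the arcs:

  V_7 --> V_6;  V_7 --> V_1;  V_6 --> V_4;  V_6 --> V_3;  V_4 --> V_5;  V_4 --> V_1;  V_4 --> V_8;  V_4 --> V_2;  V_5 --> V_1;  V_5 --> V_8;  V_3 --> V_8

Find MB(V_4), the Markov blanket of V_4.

{V_1, V_2, V_3, V_5, V_6, V_7, V_8}

Recall MB(v) = parents ∪ children ∪ spouses, where spouses are the other parents of v's children.
Ch(V_4) = {V_1, V_2, V_5, V_8}.
V_4 has parent V_6.
Co-parents of V_4 (other parents of its children):
  V_5 has no other parent.
  V_1 also has parents V_5, V_7.
  parents(V_8) \ {V_4} = {V_3, V_5}.
  V_2: no additional parents.
Union: {V_6} ∪ {V_1, V_2, V_5, V_8} ∪ {V_3, V_5, V_7} = {V_1, V_2, V_3, V_5, V_6, V_7, V_8}.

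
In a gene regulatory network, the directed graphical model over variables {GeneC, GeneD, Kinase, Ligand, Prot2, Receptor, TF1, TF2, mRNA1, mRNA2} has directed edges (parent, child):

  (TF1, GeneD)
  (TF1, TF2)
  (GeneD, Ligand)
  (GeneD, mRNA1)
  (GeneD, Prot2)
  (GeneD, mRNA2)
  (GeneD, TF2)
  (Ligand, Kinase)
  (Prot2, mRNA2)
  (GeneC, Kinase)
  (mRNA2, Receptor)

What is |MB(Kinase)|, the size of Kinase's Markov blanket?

2

Kinase has no children.
Kinase's parents: GeneC, Ligand.
With no children, Kinase has no spouses; the co-parent set is empty.
MB(Kinase) = {GeneC, Ligand}, which has 2 nodes.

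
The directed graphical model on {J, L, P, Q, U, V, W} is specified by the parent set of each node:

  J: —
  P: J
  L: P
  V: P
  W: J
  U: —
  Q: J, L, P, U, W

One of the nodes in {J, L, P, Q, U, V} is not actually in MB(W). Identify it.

Recall MB(v) = parents ∪ children ∪ spouses, where spouses are the other parents of v's children.
Pa(W) = {J}.
W's children: Q.
Other parents of W's children:
  Q also has parents J, L, P, U.
MB(W) = {J, L, P, Q, U}.
V is neither a parent, child, nor co-parent of W, so it does not belong.

V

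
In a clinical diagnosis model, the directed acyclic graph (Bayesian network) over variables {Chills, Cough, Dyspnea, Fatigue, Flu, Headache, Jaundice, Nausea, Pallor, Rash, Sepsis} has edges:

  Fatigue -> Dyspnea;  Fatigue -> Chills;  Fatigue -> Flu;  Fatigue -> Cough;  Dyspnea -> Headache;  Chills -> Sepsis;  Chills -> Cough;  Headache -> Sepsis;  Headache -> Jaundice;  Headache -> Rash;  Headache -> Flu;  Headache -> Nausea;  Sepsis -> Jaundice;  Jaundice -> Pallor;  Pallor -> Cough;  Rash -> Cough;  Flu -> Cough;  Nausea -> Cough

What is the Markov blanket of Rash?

{Chills, Cough, Fatigue, Flu, Headache, Nausea, Pallor}

Rash has parent Headache.
Children of Rash: Cough.
Co-parents of Rash (other parents of its children):
  parents(Cough) \ {Rash} = {Chills, Fatigue, Flu, Nausea, Pallor}.
Taking the union gives {Chills, Cough, Fatigue, Flu, Headache, Nausea, Pallor}.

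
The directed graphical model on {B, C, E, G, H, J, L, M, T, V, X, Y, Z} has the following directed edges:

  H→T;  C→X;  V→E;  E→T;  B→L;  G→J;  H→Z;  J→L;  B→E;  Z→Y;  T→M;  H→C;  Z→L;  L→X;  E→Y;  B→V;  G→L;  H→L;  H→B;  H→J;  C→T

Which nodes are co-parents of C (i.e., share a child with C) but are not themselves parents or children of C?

Children of C: T, X.
  T's other parents are E, H.
  parents(X) \ {C} = {L}.
Excluding nodes already adjacent to C (H, T, X), the co-parent-only contribution is {E, L}.

{E, L}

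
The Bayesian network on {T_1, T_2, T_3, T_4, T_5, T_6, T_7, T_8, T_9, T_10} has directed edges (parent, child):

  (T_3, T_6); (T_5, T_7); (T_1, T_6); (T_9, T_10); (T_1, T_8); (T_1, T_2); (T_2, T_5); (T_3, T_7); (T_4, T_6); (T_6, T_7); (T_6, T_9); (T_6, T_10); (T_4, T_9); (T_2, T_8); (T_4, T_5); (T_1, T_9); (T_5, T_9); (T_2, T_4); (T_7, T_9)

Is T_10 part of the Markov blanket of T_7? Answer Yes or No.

No

A node's Markov blanket = Pa ∪ Ch ∪ (parents of Ch other than the node itself).
T_7 has parents T_3, T_5, T_6.
T_7's children: T_9.
Parents of each child, excluding T_7:
  T_9 also has parents T_1, T_4, T_5, T_6.
MB(T_7) = {T_1, T_3, T_4, T_5, T_6, T_9}; T_10 is not in this set.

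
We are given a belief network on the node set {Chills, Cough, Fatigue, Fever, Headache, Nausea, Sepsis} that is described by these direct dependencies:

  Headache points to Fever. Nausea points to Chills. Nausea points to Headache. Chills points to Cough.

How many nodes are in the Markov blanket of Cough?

A node's Markov blanket = Pa ∪ Ch ∪ (parents of Ch other than the node itself).
Cough has no children.
Pa(Cough) = {Chills}.
With no children, Cough has no spouses; the co-parent set is empty.
MB(Cough) = {Chills}, which has 1 node.

1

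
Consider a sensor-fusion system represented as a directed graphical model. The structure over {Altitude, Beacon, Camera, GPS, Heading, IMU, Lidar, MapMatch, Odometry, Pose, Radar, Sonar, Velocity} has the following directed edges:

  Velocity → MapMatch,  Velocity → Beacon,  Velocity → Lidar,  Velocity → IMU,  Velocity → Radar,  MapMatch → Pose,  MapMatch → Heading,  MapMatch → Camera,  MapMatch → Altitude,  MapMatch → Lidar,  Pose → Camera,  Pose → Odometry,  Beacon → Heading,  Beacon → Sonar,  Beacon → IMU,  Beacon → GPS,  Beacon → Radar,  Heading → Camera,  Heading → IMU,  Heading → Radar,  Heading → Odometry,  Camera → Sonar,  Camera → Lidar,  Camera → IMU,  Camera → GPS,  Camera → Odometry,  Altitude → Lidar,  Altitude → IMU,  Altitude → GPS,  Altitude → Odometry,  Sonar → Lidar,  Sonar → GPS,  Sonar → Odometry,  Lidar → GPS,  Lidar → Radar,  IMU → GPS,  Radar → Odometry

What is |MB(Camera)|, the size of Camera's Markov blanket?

Recall MB(v) = parents ∪ children ∪ spouses, where spouses are the other parents of v's children.
Parents of Camera: Heading, MapMatch, Pose.
Ch(Camera) = {GPS, IMU, Lidar, Odometry, Sonar}.
Other parents of Camera's children:
  Sonar: Beacon
  Lidar: Altitude, MapMatch, Sonar, Velocity
  IMU: Altitude, Beacon, Heading, Velocity
  GPS: Altitude, Beacon, IMU, Lidar, Sonar
  Odometry: Altitude, Heading, Pose, Radar, Sonar
MB(Camera) = {Altitude, Beacon, GPS, Heading, IMU, Lidar, MapMatch, Odometry, Pose, Radar, Sonar, Velocity}, which has 12 nodes.

12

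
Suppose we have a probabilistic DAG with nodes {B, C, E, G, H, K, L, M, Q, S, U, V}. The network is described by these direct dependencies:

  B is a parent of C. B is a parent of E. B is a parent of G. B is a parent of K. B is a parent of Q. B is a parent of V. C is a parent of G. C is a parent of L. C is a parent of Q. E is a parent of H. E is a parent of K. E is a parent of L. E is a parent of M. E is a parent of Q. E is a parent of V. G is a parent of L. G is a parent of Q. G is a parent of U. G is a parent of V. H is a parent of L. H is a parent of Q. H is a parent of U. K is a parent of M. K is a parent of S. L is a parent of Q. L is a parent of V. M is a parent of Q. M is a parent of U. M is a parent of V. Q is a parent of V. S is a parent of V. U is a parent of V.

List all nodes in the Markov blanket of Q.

By definition, MB(Q) is built from Q's parents, Q's children, and the co-parents of Q.
Q has child V.
Q has parents B, C, E, G, H, L, M.
Other parents of Q's children:
  V's other parents are B, E, G, L, M, S, U.
So the Markov blanket of Q is {B, C, E, G, H, L, M, S, U, V}.

{B, C, E, G, H, L, M, S, U, V}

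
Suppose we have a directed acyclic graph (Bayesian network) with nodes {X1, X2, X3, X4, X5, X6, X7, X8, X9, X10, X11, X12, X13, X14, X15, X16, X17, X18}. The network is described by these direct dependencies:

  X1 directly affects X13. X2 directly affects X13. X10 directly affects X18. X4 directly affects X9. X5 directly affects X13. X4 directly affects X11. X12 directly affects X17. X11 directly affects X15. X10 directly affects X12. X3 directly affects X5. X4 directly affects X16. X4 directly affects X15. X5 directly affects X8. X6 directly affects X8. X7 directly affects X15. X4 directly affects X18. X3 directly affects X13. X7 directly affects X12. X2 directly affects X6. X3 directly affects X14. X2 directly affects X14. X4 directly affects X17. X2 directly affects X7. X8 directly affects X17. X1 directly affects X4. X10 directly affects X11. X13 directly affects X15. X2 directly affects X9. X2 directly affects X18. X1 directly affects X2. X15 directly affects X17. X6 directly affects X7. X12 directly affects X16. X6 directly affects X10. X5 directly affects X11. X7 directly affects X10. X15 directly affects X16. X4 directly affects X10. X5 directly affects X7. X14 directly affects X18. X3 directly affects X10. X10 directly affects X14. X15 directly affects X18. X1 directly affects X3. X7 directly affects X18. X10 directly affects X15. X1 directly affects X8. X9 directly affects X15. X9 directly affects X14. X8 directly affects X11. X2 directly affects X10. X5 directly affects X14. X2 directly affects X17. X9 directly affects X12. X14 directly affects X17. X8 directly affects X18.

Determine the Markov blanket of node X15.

{X2, X4, X7, X8, X9, X10, X11, X12, X13, X14, X16, X17, X18}

Ch(X15) = {X16, X17, X18}.
X15 has parents X4, X7, X9, X10, X11, X13.
Parents of each child, excluding X15:
  X16's other parents are X4, X12.
  parents(X17) \ {X15} = {X2, X4, X8, X12, X14}.
  X18's other parents are X2, X4, X7, X8, X10, X14.
MB(X15) = {X2, X4, X7, X8, X9, X10, X11, X12, X13, X14, X16, X17, X18}.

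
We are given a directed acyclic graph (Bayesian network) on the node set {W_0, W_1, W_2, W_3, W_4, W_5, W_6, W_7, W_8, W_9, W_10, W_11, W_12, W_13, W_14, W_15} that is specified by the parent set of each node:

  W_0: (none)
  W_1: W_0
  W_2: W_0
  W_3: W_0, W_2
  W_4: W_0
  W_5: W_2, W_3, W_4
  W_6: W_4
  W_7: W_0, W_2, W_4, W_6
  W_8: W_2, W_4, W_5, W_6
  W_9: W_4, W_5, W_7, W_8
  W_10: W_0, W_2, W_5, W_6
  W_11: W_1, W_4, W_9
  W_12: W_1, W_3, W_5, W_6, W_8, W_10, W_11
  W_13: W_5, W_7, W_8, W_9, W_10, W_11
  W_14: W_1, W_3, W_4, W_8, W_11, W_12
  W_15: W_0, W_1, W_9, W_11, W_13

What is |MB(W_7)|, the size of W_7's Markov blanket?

The Markov blanket of a node is its parents, its children, and the other parents of its children.
W_7's parents: W_0, W_2, W_4, W_6.
Ch(W_7) = {W_9, W_13}.
Other parents of W_7's children:
  parents(W_9) \ {W_7} = {W_4, W_5, W_8}.
  W_13's other parents are W_5, W_8, W_9, W_10, W_11.
MB(W_7) = {W_0, W_2, W_4, W_5, W_6, W_8, W_9, W_10, W_11, W_13}, which has 10 nodes.

10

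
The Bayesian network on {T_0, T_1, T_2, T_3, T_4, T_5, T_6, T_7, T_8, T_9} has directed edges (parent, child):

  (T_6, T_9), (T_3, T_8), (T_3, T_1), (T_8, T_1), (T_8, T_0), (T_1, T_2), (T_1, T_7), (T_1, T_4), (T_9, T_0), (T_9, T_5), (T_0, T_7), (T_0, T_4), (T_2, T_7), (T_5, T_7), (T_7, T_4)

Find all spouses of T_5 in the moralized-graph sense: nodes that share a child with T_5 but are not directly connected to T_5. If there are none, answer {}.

Children of T_5: T_7.
  T_7: T_0, T_1, T_2
Excluding nodes already adjacent to T_5 (T_7, T_9), the co-parent-only contribution is {T_0, T_1, T_2}.

{T_0, T_1, T_2}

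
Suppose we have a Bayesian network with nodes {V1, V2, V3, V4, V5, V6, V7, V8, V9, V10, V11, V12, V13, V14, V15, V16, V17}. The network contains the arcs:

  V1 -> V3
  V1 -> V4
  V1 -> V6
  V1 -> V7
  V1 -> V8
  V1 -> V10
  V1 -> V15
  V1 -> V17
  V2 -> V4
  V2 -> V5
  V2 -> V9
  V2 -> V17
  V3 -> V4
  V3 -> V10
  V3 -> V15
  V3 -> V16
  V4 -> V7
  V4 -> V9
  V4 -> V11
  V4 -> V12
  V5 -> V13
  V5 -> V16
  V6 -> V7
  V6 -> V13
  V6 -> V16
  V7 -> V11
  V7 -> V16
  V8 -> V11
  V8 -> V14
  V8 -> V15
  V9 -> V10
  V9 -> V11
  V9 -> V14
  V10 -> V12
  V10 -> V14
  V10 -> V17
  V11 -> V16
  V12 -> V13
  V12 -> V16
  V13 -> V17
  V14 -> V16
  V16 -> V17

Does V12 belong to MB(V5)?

Yes

V12 is a co-parent of V5: both are parents of V13, V16.
So V12 ∈ MB(V5).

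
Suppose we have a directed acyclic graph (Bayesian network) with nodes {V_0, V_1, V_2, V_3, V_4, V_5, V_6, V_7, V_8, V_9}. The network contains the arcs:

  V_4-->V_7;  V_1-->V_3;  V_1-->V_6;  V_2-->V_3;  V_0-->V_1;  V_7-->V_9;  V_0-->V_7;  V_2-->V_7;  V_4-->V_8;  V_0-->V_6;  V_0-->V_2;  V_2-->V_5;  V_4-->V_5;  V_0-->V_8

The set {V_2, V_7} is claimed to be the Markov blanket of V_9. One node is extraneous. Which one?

V_2

V_9's children: none.
Parents of V_9: V_7.
V_9 has no children, so there are no co-parents.
MB(V_9) = {V_7}.
V_2 is neither a parent, child, nor co-parent of V_9, so it does not belong.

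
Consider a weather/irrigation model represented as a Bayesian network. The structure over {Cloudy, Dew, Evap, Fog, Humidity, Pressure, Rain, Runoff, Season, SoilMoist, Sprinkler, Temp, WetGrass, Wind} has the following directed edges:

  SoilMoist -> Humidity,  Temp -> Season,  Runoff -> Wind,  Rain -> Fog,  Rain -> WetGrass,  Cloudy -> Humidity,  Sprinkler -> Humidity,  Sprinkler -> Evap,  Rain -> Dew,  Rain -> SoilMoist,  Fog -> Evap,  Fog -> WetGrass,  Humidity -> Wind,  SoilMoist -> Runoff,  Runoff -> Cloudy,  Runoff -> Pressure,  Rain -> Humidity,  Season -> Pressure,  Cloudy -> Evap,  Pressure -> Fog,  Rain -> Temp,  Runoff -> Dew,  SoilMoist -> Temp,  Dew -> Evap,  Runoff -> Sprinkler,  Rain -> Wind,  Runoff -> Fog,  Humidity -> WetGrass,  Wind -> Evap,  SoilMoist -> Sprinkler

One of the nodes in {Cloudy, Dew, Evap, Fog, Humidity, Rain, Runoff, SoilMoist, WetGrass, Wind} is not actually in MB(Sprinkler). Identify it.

Recall MB(v) = parents ∪ children ∪ spouses, where spouses are the other parents of v's children.
Sprinkler has parents Runoff, SoilMoist.
Sprinkler has children Evap, Humidity.
For each child, the remaining parents (spouses of Sprinkler):
  Humidity's other parents are Cloudy, Rain, SoilMoist.
  parents(Evap) \ {Sprinkler} = {Cloudy, Dew, Fog, Wind}.
MB(Sprinkler) = {Cloudy, Dew, Evap, Fog, Humidity, Rain, Runoff, SoilMoist, Wind}.
WetGrass is neither a parent, child, nor co-parent of Sprinkler, so it does not belong.

WetGrass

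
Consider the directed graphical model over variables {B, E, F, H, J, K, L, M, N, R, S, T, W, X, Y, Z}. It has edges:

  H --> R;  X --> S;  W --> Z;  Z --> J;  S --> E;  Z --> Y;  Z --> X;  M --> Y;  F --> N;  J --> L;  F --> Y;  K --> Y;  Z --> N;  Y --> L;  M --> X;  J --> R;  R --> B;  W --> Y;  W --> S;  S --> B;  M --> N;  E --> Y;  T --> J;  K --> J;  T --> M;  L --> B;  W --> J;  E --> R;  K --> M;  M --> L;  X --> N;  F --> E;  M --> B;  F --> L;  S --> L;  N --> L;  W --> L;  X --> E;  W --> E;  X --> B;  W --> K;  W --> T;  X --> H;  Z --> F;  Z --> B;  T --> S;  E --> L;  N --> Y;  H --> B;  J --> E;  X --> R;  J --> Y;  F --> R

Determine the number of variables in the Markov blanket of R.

Children of R: B.
Pa(R) = {E, F, H, J, X}.
Parents of each child, excluding R:
  B: H, L, M, S, X, Z
MB(R) = {B, E, F, H, J, L, M, S, X, Z}, which has 10 nodes.

10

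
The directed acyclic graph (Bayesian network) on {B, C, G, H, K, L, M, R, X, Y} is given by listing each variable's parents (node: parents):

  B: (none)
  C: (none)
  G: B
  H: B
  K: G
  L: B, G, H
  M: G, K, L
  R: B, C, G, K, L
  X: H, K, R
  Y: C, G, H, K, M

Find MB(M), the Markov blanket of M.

Recall MB(v) = parents ∪ children ∪ spouses, where spouses are the other parents of v's children.
M's children: Y.
Pa(M) = {G, K, L}.
Parents of each child, excluding M:
  Y: C, G, H, K
So the Markov blanket of M is {C, G, H, K, L, Y}.

{C, G, H, K, L, Y}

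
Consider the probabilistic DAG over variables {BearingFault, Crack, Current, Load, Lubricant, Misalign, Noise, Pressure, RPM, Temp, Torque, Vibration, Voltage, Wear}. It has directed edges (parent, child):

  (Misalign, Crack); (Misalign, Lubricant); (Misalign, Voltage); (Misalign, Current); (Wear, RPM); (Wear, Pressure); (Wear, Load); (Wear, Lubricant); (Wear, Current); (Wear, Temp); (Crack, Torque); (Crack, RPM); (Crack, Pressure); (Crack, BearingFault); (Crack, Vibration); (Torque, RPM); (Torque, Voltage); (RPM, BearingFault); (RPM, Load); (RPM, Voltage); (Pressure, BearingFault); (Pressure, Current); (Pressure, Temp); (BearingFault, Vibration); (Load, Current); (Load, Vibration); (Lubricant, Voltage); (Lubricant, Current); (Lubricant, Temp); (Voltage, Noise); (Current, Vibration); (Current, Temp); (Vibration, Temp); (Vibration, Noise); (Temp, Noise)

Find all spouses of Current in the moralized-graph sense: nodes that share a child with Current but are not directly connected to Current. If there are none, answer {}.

{BearingFault, Crack}

Children of Current: Temp, Vibration.
  Vibration's other parents are BearingFault, Crack, Load.
  Temp also has parents Lubricant, Pressure, Vibration, Wear.
Excluding nodes already adjacent to Current (Load, Lubricant, Misalign, Pressure, Temp, Vibration, Wear), the co-parent-only contribution is {BearingFault, Crack}.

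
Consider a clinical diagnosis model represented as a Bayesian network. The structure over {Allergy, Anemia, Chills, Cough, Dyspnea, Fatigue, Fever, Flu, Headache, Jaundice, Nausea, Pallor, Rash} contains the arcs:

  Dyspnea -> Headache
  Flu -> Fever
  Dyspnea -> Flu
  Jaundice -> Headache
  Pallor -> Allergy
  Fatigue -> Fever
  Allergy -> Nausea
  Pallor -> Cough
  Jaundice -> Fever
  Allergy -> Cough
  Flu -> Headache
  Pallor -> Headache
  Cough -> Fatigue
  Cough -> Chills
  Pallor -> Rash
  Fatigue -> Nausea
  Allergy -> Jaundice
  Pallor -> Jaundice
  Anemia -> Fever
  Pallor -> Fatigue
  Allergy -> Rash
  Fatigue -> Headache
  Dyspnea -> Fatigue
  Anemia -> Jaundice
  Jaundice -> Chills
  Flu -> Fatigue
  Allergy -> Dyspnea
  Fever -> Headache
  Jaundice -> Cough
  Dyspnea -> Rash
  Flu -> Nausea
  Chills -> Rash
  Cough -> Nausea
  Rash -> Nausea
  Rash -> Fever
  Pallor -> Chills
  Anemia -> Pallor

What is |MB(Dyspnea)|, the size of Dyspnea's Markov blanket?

10

A node's Markov blanket = Pa ∪ Ch ∪ (parents of Ch other than the node itself).
Pa(Dyspnea) = {Allergy}.
Ch(Dyspnea) = {Fatigue, Flu, Headache, Rash}.
Parents of each child, excluding Dyspnea:
  Flu: —
  Fatigue: Cough, Flu, Pallor
  Rash: Allergy, Chills, Pallor
  Headache: Fatigue, Fever, Flu, Jaundice, Pallor
MB(Dyspnea) = {Allergy, Chills, Cough, Fatigue, Fever, Flu, Headache, Jaundice, Pallor, Rash}, which has 10 nodes.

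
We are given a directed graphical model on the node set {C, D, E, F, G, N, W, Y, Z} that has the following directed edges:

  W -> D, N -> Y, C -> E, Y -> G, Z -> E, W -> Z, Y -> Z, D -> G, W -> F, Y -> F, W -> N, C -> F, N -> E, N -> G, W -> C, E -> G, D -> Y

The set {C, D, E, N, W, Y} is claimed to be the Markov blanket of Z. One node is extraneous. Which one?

D

Recall MB(v) = parents ∪ children ∪ spouses, where spouses are the other parents of v's children.
Parents of Z: W, Y.
Z's children: E.
Other parents of Z's children:
  E: C, N
MB(Z) = {C, E, N, W, Y}.
D is neither a parent, child, nor co-parent of Z, so it does not belong.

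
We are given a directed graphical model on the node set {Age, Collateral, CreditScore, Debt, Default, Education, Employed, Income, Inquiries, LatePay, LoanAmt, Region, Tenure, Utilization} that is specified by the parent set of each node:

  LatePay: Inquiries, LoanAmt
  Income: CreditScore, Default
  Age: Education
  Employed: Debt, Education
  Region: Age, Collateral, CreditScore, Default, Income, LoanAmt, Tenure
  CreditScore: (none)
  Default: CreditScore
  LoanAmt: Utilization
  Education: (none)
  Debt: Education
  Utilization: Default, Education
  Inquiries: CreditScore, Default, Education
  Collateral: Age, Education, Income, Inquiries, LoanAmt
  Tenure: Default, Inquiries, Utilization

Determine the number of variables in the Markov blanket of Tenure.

9

By definition, MB(Tenure) is built from Tenure's parents, Tenure's children, and the co-parents of Tenure.
Parents of Tenure: Default, Inquiries, Utilization.
Children of Tenure: Region.
For each child, the remaining parents (spouses of Tenure):
  Region: Age, Collateral, CreditScore, Default, Income, LoanAmt
MB(Tenure) = {Age, Collateral, CreditScore, Default, Income, Inquiries, LoanAmt, Region, Utilization}, which has 9 nodes.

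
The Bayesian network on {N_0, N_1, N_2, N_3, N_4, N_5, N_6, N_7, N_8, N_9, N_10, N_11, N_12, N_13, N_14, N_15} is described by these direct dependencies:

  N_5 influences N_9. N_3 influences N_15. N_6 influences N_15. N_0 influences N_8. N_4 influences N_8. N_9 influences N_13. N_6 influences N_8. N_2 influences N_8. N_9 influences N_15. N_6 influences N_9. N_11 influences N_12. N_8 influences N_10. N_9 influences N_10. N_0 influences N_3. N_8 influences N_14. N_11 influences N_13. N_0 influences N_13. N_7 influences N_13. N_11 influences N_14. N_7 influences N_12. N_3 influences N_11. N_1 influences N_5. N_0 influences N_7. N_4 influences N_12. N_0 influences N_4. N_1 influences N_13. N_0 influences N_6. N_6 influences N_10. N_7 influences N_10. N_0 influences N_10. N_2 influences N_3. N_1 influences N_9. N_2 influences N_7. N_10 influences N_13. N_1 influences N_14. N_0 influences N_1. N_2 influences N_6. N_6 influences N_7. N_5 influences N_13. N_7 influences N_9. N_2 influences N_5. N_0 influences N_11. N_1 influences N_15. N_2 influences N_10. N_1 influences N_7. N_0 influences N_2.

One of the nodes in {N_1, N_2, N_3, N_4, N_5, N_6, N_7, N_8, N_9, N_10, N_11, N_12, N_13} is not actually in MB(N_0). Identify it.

N_12

Recall MB(v) = parents ∪ children ∪ spouses, where spouses are the other parents of v's children.
Parents of N_0: none.
N_0 has children N_1, N_2, N_3, N_4, N_6, N_7, N_8, N_10, N_11, N_13.
Parents of each child, excluding N_0:
  N_1: no additional parents.
  N_2 has no other parent.
  N_3's other parent is N_2.
  N_4 has no other parent.
  N_6 also has parent N_2.
  N_7's other parents are N_1, N_2, N_6.
  parents(N_8) \ {N_0} = {N_2, N_4, N_6}.
  parents(N_10) \ {N_0} = {N_2, N_6, N_7, N_8, N_9}.
  N_11 also has parent N_3.
  N_13's other parents are N_1, N_5, N_7, N_9, N_10, N_11.
MB(N_0) = {N_1, N_2, N_3, N_4, N_5, N_6, N_7, N_8, N_9, N_10, N_11, N_13}.
N_12 is neither a parent, child, nor co-parent of N_0, so it does not belong.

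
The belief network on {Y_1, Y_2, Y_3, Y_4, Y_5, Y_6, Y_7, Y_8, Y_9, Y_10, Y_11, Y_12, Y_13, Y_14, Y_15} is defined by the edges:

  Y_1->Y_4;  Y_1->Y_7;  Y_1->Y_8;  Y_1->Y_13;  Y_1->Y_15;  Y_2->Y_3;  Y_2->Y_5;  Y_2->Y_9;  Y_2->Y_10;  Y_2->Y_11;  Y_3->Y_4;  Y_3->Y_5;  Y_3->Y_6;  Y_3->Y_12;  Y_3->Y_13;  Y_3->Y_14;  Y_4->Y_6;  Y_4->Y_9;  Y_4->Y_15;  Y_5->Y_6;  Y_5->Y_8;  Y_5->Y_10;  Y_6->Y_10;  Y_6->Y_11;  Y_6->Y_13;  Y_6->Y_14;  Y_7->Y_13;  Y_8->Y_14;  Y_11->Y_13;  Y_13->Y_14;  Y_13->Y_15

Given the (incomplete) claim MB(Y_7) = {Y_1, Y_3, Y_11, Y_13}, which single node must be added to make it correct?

Recall MB(v) = parents ∪ children ∪ spouses, where spouses are the other parents of v's children.
Parents of Y_7: Y_1.
Ch(Y_7) = {Y_13}.
Co-parents of Y_7 (other parents of its children):
  Y_13: Y_1, Y_3, Y_6, Y_11
MB(Y_7) = {Y_1, Y_3, Y_6, Y_11, Y_13}.
Comparing with the claimed set, Y_6 is missing.

Y_6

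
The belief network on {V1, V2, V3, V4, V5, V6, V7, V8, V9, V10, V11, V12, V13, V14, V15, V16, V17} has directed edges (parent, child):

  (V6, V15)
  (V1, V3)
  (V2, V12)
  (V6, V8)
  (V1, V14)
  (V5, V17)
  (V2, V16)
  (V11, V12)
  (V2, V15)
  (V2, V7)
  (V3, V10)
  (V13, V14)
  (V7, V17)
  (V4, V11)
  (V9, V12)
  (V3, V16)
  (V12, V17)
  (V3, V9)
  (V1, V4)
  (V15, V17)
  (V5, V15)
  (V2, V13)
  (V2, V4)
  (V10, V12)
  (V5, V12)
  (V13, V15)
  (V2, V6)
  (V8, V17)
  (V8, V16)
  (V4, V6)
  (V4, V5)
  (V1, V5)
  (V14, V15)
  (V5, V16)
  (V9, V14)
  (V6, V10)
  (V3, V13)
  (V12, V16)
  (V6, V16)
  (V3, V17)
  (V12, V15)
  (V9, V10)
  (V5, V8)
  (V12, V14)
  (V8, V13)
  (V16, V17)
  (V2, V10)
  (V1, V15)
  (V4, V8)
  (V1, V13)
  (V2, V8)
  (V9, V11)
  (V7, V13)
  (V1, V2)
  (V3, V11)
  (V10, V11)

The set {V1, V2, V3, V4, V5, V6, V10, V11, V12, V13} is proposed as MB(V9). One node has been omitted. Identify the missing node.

V14

V9 has parent V3.
Children of V9: V10, V11, V12, V14.
Co-parents of V9 (other parents of its children):
  V10 also has parents V2, V3, V6.
  parents(V11) \ {V9} = {V3, V4, V10}.
  V12's other parents are V2, V5, V10, V11.
  V14 also has parents V1, V12, V13.
MB(V9) = {V1, V2, V3, V4, V5, V6, V10, V11, V12, V13, V14}.
Comparing with the claimed set, V14 is missing.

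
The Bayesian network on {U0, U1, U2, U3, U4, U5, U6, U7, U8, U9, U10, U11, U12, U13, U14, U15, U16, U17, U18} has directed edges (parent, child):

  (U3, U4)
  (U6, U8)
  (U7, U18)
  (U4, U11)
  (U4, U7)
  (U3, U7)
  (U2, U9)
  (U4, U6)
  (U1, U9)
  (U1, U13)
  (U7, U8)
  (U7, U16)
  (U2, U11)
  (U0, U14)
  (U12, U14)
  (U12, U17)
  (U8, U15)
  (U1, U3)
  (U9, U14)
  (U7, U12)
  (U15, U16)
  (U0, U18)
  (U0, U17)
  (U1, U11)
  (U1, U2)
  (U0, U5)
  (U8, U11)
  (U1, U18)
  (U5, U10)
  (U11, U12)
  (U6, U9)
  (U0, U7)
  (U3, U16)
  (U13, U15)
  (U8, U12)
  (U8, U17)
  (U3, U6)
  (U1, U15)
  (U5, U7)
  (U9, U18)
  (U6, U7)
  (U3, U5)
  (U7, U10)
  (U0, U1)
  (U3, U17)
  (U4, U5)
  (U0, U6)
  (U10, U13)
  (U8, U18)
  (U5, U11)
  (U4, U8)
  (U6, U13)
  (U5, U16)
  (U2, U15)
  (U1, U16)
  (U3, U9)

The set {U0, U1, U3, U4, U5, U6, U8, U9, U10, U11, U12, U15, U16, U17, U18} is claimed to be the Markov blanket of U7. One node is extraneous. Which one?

A node's Markov blanket = Pa ∪ Ch ∪ (parents of Ch other than the node itself).
U7's parents: U0, U3, U4, U5, U6.
Children of U7: U8, U10, U12, U16, U18.
Other parents of U7's children:
  U8: U4, U6
  U10: U5
  U12: U8, U11
  U16: U1, U3, U5, U15
  U18: U0, U1, U8, U9
MB(U7) = {U0, U1, U3, U4, U5, U6, U8, U9, U10, U11, U12, U15, U16, U18}.
U17 is neither a parent, child, nor co-parent of U7, so it does not belong.

U17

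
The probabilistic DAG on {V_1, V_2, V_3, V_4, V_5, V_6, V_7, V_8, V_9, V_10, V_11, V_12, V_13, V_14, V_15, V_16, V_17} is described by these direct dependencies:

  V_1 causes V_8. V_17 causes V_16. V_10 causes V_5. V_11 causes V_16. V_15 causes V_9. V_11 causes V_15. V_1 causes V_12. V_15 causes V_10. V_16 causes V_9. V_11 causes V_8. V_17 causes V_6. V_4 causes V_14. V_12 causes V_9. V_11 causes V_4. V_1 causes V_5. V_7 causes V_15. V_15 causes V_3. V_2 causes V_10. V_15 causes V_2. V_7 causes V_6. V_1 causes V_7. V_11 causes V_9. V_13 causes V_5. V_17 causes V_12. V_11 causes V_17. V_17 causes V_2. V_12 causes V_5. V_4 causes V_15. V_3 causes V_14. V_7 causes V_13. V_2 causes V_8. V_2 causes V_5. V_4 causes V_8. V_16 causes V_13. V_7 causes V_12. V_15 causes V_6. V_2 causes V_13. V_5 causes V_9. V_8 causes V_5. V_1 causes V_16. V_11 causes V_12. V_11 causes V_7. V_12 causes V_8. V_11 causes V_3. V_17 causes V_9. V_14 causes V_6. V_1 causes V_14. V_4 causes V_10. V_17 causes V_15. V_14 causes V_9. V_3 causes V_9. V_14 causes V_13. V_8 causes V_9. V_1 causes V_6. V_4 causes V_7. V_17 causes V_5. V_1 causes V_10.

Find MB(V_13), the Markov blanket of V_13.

V_13 has child V_5.
V_13's parents: V_2, V_7, V_14, V_16.
Parents of each child, excluding V_13:
  V_5 also has parents V_1, V_2, V_8, V_10, V_12, V_17.
MB(V_13) = {V_1, V_2, V_5, V_7, V_8, V_10, V_12, V_14, V_16, V_17}.

{V_1, V_2, V_5, V_7, V_8, V_10, V_12, V_14, V_16, V_17}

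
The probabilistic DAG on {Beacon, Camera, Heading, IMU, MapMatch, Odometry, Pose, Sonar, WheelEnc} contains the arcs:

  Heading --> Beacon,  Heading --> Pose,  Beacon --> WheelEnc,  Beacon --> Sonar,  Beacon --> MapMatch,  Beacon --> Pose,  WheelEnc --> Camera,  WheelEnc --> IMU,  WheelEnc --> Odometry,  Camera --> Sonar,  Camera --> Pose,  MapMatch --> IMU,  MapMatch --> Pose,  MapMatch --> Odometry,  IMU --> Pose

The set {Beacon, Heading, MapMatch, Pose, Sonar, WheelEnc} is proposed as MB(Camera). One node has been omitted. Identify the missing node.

Pa(Camera) = {WheelEnc}.
Camera's children: Pose, Sonar.
Co-parents of Camera (other parents of its children):
  Sonar: Beacon
  Pose: Beacon, Heading, IMU, MapMatch
MB(Camera) = {Beacon, Heading, IMU, MapMatch, Pose, Sonar, WheelEnc}.
Comparing with the claimed set, IMU is missing.

IMU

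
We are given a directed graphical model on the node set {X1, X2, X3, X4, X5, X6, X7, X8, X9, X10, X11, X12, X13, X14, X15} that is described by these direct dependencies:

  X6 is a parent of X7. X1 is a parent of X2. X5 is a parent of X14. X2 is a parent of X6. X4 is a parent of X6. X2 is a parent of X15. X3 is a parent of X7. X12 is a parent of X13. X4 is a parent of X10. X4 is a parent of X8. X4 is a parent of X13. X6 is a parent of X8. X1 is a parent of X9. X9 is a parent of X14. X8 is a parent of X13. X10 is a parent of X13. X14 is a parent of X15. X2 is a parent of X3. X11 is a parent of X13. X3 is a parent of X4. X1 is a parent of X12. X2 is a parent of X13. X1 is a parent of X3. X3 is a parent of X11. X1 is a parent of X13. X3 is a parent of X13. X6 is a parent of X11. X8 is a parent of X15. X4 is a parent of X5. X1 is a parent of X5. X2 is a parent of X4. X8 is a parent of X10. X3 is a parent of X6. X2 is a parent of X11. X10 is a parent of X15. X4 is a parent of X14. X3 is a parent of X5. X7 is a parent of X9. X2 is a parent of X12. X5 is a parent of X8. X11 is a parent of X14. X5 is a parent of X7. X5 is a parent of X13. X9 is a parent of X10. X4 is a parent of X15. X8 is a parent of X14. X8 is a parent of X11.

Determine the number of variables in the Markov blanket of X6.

7

Ch(X6) = {X7, X8, X11}.
X6's parents: X2, X3, X4.
Other parents of X6's children:
  X7 also has parents X3, X5.
  parents(X8) \ {X6} = {X4, X5}.
  X11's other parents are X2, X3, X8.
MB(X6) = {X2, X3, X4, X5, X7, X8, X11}, which has 7 nodes.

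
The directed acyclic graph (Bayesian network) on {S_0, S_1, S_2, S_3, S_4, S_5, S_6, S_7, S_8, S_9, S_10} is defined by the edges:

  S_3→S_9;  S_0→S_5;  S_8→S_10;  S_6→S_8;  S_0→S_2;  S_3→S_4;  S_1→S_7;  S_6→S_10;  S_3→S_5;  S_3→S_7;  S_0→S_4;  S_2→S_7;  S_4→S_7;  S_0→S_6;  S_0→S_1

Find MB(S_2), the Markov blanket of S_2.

S_2 has parent S_0.
S_2 has child S_7.
Parents of each child, excluding S_2:
  S_7: S_1, S_3, S_4
So the Markov blanket of S_2 is {S_0, S_1, S_3, S_4, S_7}.

{S_0, S_1, S_3, S_4, S_7}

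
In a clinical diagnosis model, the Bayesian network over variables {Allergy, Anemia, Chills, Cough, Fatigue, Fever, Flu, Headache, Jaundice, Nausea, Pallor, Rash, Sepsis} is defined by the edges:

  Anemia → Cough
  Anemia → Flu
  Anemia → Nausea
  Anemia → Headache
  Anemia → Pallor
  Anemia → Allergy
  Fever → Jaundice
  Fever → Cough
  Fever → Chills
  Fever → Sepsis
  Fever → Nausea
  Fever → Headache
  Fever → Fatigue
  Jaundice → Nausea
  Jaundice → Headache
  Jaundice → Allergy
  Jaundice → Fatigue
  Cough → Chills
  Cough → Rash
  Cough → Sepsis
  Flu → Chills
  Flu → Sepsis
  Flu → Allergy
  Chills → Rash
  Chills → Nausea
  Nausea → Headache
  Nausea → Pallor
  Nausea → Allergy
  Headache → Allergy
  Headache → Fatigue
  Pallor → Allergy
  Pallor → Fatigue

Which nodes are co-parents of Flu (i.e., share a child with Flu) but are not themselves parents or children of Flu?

{Cough, Fever, Headache, Jaundice, Nausea, Pallor}

Children of Flu: Allergy, Chills, Sepsis.
  parents(Chills) \ {Flu} = {Cough, Fever}.
  Sepsis also has parents Cough, Fever.
  parents(Allergy) \ {Flu} = {Anemia, Headache, Jaundice, Nausea, Pallor}.
Excluding nodes already adjacent to Flu (Allergy, Anemia, Chills, Sepsis), the co-parent-only contribution is {Cough, Fever, Headache, Jaundice, Nausea, Pallor}.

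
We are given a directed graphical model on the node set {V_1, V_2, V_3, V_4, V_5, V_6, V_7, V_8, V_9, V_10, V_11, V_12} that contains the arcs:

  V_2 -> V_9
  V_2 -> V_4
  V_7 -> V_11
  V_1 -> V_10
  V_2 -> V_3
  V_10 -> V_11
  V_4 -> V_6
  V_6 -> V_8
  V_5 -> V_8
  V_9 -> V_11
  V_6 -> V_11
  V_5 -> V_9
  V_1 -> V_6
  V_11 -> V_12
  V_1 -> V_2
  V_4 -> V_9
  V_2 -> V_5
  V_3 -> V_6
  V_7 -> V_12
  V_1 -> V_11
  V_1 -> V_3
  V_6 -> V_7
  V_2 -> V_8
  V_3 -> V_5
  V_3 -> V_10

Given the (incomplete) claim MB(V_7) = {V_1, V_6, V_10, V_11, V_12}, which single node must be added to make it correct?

Recall MB(v) = parents ∪ children ∪ spouses, where spouses are the other parents of v's children.
V_7 has parent V_6.
Ch(V_7) = {V_11, V_12}.
Parents of each child, excluding V_7:
  parents(V_11) \ {V_7} = {V_1, V_6, V_9, V_10}.
  parents(V_12) \ {V_7} = {V_11}.
MB(V_7) = {V_1, V_6, V_9, V_10, V_11, V_12}.
Comparing with the claimed set, V_9 is missing.

V_9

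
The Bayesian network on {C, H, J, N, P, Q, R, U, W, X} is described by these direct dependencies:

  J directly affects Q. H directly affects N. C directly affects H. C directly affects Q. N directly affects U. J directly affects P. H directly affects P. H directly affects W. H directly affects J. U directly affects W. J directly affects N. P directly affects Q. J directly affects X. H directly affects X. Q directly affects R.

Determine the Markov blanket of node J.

{C, H, N, P, Q, X}

Recall MB(v) = parents ∪ children ∪ spouses, where spouses are the other parents of v's children.
Pa(J) = {H}.
Ch(J) = {N, P, Q, X}.
Other parents of J's children:
  N also has parent H.
  P's other parent is H.
  Q's other parents are C, P.
  X's other parent is H.
Taking the union gives {C, H, N, P, Q, X}.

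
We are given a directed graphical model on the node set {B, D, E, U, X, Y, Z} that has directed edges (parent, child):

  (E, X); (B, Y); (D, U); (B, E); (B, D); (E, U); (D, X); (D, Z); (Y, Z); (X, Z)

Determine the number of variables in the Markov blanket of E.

4

E has parent B.
E has children U, X.
For each child, the remaining parents (spouses of E):
  U: D
  X: D
MB(E) = {B, D, U, X}, which has 4 nodes.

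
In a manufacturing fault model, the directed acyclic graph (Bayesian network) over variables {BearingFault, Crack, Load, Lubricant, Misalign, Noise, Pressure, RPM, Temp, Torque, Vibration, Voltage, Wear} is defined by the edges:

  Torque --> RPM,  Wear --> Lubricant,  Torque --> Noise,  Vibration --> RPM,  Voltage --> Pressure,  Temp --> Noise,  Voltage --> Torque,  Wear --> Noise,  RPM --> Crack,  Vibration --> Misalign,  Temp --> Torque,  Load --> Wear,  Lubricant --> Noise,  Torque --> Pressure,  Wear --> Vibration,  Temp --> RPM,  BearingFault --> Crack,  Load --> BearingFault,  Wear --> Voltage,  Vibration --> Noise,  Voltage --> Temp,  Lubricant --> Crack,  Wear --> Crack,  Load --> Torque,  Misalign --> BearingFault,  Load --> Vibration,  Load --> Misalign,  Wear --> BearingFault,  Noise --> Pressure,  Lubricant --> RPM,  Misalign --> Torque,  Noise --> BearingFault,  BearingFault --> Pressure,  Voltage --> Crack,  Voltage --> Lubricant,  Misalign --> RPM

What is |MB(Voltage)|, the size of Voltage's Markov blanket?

11

A node's Markov blanket = Pa ∪ Ch ∪ (parents of Ch other than the node itself).
Voltage has children Crack, Lubricant, Pressure, Temp, Torque.
Parents of Voltage: Wear.
Co-parents of Voltage (other parents of its children):
  Temp: —
  Lubricant: Wear
  Torque: Load, Misalign, Temp
  Crack: BearingFault, Lubricant, RPM, Wear
  Pressure: BearingFault, Noise, Torque
MB(Voltage) = {BearingFault, Crack, Load, Lubricant, Misalign, Noise, Pressure, RPM, Temp, Torque, Wear}, which has 11 nodes.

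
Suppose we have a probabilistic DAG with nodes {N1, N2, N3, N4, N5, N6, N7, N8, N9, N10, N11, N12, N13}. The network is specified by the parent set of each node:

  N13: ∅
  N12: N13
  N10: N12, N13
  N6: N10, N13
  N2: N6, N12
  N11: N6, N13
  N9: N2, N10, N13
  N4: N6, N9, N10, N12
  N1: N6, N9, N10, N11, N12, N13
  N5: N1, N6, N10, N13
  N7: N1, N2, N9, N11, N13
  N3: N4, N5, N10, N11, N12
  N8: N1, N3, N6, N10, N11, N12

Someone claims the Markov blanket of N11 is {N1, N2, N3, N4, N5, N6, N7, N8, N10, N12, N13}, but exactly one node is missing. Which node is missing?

Recall MB(v) = parents ∪ children ∪ spouses, where spouses are the other parents of v's children.
N11's parents: N6, N13.
Ch(N11) = {N1, N3, N7, N8}.
Other parents of N11's children:
  N1 also has parents N6, N9, N10, N12, N13.
  N7's other parents are N1, N2, N9, N13.
  parents(N3) \ {N11} = {N4, N5, N10, N12}.
  N8's other parents are N1, N3, N6, N10, N12.
MB(N11) = {N1, N2, N3, N4, N5, N6, N7, N8, N9, N10, N12, N13}.
Comparing with the claimed set, N9 is missing.

N9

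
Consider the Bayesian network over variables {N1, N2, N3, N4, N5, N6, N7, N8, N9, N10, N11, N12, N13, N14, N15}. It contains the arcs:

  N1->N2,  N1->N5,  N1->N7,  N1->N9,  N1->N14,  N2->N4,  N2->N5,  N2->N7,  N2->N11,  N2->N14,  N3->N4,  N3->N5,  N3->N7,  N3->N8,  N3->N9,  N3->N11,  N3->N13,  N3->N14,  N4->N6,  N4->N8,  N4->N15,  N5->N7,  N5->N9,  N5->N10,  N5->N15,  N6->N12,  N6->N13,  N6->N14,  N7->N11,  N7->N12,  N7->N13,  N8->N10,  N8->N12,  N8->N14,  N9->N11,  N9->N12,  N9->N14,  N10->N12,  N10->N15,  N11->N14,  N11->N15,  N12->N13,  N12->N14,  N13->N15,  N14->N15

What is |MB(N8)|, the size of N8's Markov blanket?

The Markov blanket of a node is its parents, its children, and the other parents of its children.
N8's parents: N3, N4.
N8's children: N10, N12, N14.
Parents of each child, excluding N8:
  parents(N10) \ {N8} = {N5}.
  parents(N12) \ {N8} = {N6, N7, N9, N10}.
  N14's other parents are N1, N2, N3, N6, N9, N11, N12.
MB(N8) = {N1, N2, N3, N4, N5, N6, N7, N9, N10, N11, N12, N14}, which has 12 nodes.

12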